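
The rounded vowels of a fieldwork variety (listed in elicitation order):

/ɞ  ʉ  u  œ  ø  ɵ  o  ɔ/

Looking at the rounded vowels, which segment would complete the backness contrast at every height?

/y/

high: front —, central /ʉ/, back /u/.
high-mid: front /ø/, central /ɵ/, back /o/.
low-mid: front /œ/, central /ɞ/, back /ɔ/.
The high row has no front member, so the gap is the high front rounded vowel /y/.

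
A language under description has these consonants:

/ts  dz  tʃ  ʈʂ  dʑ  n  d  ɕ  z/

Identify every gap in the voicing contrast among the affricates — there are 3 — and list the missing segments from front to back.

place of articulation  voiceless  voiced  
alveolar          ts        dz      
postalveolar      tʃ        —       
retroflex         ʈʂ        —       
alveolo-palatal   —         dʑ      
Gaps, from front to back: postalveolar lacks voiced (/dʒ/); retroflex lacks voiced (/ɖʐ/); alveolo-palatal lacks voiceless (/tɕ/).

/dʒ/, /ɖʐ/, /tɕ/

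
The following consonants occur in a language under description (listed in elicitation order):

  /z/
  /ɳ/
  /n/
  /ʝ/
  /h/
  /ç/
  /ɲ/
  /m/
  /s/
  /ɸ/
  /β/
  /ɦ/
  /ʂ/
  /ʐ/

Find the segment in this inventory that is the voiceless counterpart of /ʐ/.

/ʂ/

/ʐ/ is a voiced retroflex fricative.
The voiceless counterpart is a voiceless retroflex fricative — in this inventory, /ʂ/.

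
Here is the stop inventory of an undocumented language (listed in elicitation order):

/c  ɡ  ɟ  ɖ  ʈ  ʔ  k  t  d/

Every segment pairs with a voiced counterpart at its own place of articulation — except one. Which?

Alveolar: /t/ ~ /d/
Retroflex: /ʈ/ ~ /ɖ/
Palatal: /c/ ~ /ɟ/
Velar: /k/ ~ /ɡ/
Glottal: only /ʔ/ (voiceless); no voiced partner.
So /ʔ/ is the unpaired segment.

/ʔ/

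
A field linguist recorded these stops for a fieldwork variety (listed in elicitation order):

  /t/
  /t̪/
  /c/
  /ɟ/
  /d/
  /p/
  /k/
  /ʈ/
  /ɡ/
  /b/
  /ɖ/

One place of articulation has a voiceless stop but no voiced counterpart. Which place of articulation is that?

dental

Voiceless: /p/ (bilabial), /t̪/ (dental), /t/ (alveolar), /ʈ/ (retroflex), /c/ (palatal), /k/ (velar).
Voiced: /b/ (bilabial), /d/ (alveolar), /ɖ/ (retroflex), /ɟ/ (palatal), /ɡ/ (velar).
Every place of articulation has a voiced member except dental, where /d̪/ would be expected.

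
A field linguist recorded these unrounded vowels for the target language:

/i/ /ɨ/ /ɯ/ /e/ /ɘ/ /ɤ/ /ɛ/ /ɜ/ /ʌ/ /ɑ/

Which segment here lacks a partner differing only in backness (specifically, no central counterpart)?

/ɑ/

High: /i/ ~ /ɨ/ ~ /ɯ/
High-mid: /e/ ~ /ɘ/ ~ /ɤ/
Low-mid: /ɛ/ ~ /ɜ/ ~ /ʌ/
Low: only /ɑ/ (back); no central partner.
So /ɑ/ is the unpaired segment.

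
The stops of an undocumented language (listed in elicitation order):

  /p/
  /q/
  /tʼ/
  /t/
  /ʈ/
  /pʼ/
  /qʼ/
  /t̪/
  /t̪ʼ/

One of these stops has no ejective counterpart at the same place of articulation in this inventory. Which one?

/ʈ/

Bilabial: /p/ ~ /pʼ/
Dental: /t̪/ ~ /t̪ʼ/
Alveolar: /t/ ~ /tʼ/
Uvular: /q/ ~ /qʼ/
Retroflex: only /ʈ/ (plain); no ejective partner.
So /ʈ/ is the unpaired segment.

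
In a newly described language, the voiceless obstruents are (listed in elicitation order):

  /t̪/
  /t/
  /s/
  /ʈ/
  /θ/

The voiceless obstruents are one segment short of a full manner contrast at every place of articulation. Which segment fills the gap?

/ʂ/

place of articulation  stop      fricative
dental            t̪        θ       
alveolar          t         s       
retroflex         ʈ         —       
The retroflex row has no fricative member, so the gap is the retroflex fricative /ʂ/.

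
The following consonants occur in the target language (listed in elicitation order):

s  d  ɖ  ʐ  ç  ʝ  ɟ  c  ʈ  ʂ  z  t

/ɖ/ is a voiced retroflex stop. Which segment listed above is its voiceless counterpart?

The voiceless counterpart is a voiceless retroflex stop — in this inventory, /ʈ/.

/ʈ/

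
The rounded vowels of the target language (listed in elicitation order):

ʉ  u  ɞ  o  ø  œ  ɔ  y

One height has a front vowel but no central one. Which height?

Front: /y/ (high), /ø/ (high-mid), /œ/ (low-mid).
Central: /ʉ/ (high), /ɞ/ (low-mid).
Back: /u/ (high), /o/ (high-mid), /ɔ/ (low-mid).
Every height has a central member except high-mid, where /ɵ/ would be expected.

high-mid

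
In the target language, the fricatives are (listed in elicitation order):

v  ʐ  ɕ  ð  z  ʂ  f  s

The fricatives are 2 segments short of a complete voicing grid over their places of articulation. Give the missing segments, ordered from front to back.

Voiceless: /f/ (labiodental), /s/ (alveolar), /ʂ/ (retroflex), /ɕ/ (alveolo-palatal).
Voiced: /v/ (labiodental), /ð/ (dental), /z/ (alveolar), /ʐ/ (retroflex).
Gaps, from front to back: dental lacks voiceless (/θ/); alveolo-palatal lacks voiced (/ʑ/).

/θ/, /ʑ/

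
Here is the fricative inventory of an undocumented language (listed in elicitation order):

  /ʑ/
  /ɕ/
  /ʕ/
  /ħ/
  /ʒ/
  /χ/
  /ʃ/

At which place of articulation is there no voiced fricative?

Voiceless: /ʃ/ (postalveolar), /ɕ/ (alveolo-palatal), /χ/ (uvular), /ħ/ (pharyngeal).
Voiced: /ʒ/ (postalveolar), /ʑ/ (alveolo-palatal), /ʕ/ (pharyngeal).
Every place of articulation has a voiced member except uvular, where /ʁ/ would be expected.

uvular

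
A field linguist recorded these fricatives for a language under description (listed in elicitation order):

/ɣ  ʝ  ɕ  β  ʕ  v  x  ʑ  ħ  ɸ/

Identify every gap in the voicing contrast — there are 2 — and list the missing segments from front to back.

/f/, /ç/

place of articulation  voiceless  voiced  
bilabial          ɸ         β       
labiodental       —         v       
alveolo-palatal   ɕ         ʑ       
palatal           —         ʝ       
velar             x         ɣ       
pharyngeal        ħ         ʕ       
Gaps, from front to back: labiodental lacks voiceless (/f/); palatal lacks voiceless (/ç/).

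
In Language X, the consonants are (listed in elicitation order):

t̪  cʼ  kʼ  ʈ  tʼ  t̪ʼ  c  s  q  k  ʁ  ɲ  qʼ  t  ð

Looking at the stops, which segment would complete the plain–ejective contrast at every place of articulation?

dental: plain /t̪/, ejective /t̪ʼ/.
alveolar: plain /t/, ejective /tʼ/.
retroflex: plain /ʈ/, ejective —.
palatal: plain /c/, ejective /cʼ/.
velar: plain /k/, ejective /kʼ/.
uvular: plain /q/, ejective /qʼ/.
The retroflex row has no ejective member, so the gap is the ejective retroflex stop /ʈʼ/.

/ʈʼ/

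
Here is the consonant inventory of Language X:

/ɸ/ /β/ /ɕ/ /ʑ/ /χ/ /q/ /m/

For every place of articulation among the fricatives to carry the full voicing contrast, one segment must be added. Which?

/ʁ/

Voiceless: /ɸ/ (bilabial), /ɕ/ (alveolo-palatal), /χ/ (uvular).
Voiced: /β/ (bilabial), /ʑ/ (alveolo-palatal).
The uvular row has no voiced member, so the gap is the voiced uvular fricative /ʁ/.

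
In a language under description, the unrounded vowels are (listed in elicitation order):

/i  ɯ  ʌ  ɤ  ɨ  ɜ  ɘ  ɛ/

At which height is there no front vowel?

high: front /i/, central /ɨ/, back /ɯ/.
high-mid: front —, central /ɘ/, back /ɤ/.
low-mid: front /ɛ/, central /ɜ/, back /ʌ/.
Every height has a front member except high-mid, where /e/ would be expected.

high-mid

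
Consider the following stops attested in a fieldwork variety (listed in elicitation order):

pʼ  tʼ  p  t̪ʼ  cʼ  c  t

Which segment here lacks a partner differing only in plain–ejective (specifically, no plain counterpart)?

/t̪ʼ/

Bilabial: /p/ ~ /pʼ/
Alveolar: /t/ ~ /tʼ/
Palatal: /c/ ~ /cʼ/
Dental: only /t̪ʼ/ (ejective); no plain partner.
So /t̪ʼ/ is the unpaired segment.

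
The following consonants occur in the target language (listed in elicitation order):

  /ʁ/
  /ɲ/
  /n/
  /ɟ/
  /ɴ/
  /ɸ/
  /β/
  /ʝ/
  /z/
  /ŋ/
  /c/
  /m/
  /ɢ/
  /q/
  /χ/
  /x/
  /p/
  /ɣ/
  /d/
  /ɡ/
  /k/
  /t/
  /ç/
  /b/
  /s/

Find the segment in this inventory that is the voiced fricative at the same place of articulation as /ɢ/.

/ʁ/

/ɢ/ is a voiced uvular stop.
The voiced fricative at the same place is a voiced uvular fricative — in this inventory, /ʁ/.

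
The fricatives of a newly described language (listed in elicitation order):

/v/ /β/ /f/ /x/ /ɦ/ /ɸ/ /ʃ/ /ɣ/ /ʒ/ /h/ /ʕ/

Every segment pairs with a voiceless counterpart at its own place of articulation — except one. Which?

/ʕ/

Bilabial: /ɸ/ ~ /β/
Labiodental: /f/ ~ /v/
Postalveolar: /ʃ/ ~ /ʒ/
Velar: /x/ ~ /ɣ/
Glottal: /h/ ~ /ɦ/
Pharyngeal: only /ʕ/ (voiced); no voiceless partner.
So /ʕ/ is the unpaired segment.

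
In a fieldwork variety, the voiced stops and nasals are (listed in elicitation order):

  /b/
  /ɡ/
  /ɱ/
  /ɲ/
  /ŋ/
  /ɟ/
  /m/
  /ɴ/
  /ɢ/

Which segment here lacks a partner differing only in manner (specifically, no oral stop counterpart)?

Bilabial: /b/ ~ /m/
Palatal: /ɟ/ ~ /ɲ/
Velar: /ɡ/ ~ /ŋ/
Uvular: /ɢ/ ~ /ɴ/
Labiodental: only /ɱ/ (nasal); no oral stop partner.
So /ɱ/ is the unpaired segment.

/ɱ/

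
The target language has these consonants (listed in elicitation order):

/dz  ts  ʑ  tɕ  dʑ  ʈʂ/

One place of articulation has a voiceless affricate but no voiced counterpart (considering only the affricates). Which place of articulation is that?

alveolar: voiceless /ts/, voiced /dz/.
retroflex: voiceless /ʈʂ/, voiced —.
alveolo-palatal: voiceless /tɕ/, voiced /dʑ/.
Every place of articulation has a voiced member except retroflex, where /ɖʐ/ would be expected.

retroflex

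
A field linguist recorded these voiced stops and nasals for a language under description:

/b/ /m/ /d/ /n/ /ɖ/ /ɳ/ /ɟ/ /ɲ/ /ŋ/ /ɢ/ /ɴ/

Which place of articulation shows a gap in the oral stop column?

Oral stop: /b/ (bilabial), /d/ (alveolar), /ɖ/ (retroflex), /ɟ/ (palatal), /ɢ/ (uvular).
Nasal: /m/ (bilabial), /n/ (alveolar), /ɳ/ (retroflex), /ɲ/ (palatal), /ŋ/ (velar), /ɴ/ (uvular).
Every place of articulation has an oral stop member except velar, where /ɡ/ would be expected.

velar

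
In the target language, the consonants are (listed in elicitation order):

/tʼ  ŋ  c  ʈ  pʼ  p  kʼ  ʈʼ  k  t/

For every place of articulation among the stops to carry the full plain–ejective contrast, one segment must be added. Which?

bilabial: plain /p/, ejective /pʼ/.
alveolar: plain /t/, ejective /tʼ/.
retroflex: plain /ʈ/, ejective /ʈʼ/.
palatal: plain /c/, ejective —.
velar: plain /k/, ejective /kʼ/.
The palatal row has no ejective member, so the gap is the ejective palatal stop /cʼ/.

/cʼ/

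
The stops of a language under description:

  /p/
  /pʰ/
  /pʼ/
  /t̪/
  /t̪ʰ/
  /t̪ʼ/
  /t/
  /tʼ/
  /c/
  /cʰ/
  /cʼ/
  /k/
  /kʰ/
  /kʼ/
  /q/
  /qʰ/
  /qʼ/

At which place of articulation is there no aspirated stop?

alveolar

bilabial: plain /p/, aspirated /pʰ/, ejective /pʼ/.
dental: plain /t̪/, aspirated /t̪ʰ/, ejective /t̪ʼ/.
alveolar: plain /t/, aspirated —, ejective /tʼ/.
palatal: plain /c/, aspirated /cʰ/, ejective /cʼ/.
velar: plain /k/, aspirated /kʰ/, ejective /kʼ/.
uvular: plain /q/, aspirated /qʰ/, ejective /qʼ/.
Every place of articulation has an aspirated member except alveolar, where /tʰ/ would be expected.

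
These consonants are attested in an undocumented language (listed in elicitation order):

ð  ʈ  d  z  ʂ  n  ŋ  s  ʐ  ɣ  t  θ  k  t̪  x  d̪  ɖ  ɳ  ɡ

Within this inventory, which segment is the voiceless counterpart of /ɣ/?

/ɣ/ is a voiced velar fricative.
The voiceless counterpart is a voiceless velar fricative — in this inventory, /x/.

/x/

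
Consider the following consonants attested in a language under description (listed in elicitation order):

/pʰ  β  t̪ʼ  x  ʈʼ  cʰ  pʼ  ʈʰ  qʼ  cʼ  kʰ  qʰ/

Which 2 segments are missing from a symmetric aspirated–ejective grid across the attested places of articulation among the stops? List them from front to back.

Aspirated: /pʰ/ (bilabial), /ʈʰ/ (retroflex), /cʰ/ (palatal), /kʰ/ (velar), /qʰ/ (uvular).
Ejective: /pʼ/ (bilabial), /t̪ʼ/ (dental), /ʈʼ/ (retroflex), /cʼ/ (palatal), /qʼ/ (uvular).
Gaps, from front to back: dental lacks aspirated (/t̪ʰ/); velar lacks ejective (/kʼ/).

/t̪ʰ/, /kʼ/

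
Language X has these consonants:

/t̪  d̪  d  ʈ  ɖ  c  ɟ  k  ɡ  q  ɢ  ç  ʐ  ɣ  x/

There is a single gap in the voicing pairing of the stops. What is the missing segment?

/t/

dental: voiceless /t̪/, voiced /d̪/.
alveolar: voiceless —, voiced /d/.
retroflex: voiceless /ʈ/, voiced /ɖ/.
palatal: voiceless /c/, voiced /ɟ/.
velar: voiceless /k/, voiced /ɡ/.
uvular: voiceless /q/, voiced /ɢ/.
The alveolar row has no voiceless member, so the gap is the voiceless alveolar stop /t/.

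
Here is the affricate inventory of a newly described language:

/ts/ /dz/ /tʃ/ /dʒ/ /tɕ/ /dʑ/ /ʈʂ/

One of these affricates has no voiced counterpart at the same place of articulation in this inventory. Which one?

/ʈʂ/

Alveolar: /ts/ ~ /dz/
Postalveolar: /tʃ/ ~ /dʒ/
Alveolo-palatal: /tɕ/ ~ /dʑ/
Retroflex: only /ʈʂ/ (voiceless); no voiced partner.
So /ʈʂ/ is the unpaired segment.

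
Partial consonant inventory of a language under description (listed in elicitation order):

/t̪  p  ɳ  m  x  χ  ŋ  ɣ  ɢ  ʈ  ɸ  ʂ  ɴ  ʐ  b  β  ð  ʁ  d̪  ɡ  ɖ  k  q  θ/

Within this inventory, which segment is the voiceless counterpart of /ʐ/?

/ʐ/ is a voiced retroflex fricative.
The voiceless counterpart is a voiceless retroflex fricative — in this inventory, /ʂ/.

/ʂ/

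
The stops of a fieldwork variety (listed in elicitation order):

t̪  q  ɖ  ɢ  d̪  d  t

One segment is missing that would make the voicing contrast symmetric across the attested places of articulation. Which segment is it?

/ʈ/

Voiceless: /t̪/ (dental), /t/ (alveolar), /q/ (uvular).
Voiced: /d̪/ (dental), /d/ (alveolar), /ɖ/ (retroflex), /ɢ/ (uvular).
The retroflex row has no voiceless member, so the gap is the voiceless retroflex stop /ʈ/.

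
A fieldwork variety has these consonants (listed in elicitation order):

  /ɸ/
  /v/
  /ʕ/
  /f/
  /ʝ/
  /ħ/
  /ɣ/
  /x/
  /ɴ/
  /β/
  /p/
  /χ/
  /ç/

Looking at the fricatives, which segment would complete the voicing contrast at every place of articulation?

Voiceless: /ɸ/ (bilabial), /f/ (labiodental), /ç/ (palatal), /x/ (velar), /χ/ (uvular), /ħ/ (pharyngeal).
Voiced: /β/ (bilabial), /v/ (labiodental), /ʝ/ (palatal), /ɣ/ (velar), /ʕ/ (pharyngeal).
The uvular row has no voiced member, so the gap is the voiced uvular fricative /ʁ/.

/ʁ/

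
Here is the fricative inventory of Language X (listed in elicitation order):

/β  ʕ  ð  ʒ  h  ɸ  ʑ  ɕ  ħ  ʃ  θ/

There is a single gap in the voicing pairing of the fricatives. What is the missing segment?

/ɦ/

bilabial: voiceless /ɸ/, voiced /β/.
dental: voiceless /θ/, voiced /ð/.
postalveolar: voiceless /ʃ/, voiced /ʒ/.
alveolo-palatal: voiceless /ɕ/, voiced /ʑ/.
pharyngeal: voiceless /ħ/, voiced /ʕ/.
glottal: voiceless /h/, voiced —.
The glottal row has no voiced member, so the gap is the voiced glottal fricative /ɦ/.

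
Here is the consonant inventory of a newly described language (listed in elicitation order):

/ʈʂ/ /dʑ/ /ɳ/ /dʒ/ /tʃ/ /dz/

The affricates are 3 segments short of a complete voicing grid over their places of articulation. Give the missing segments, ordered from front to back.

/ts/, /ɖʐ/, /tɕ/

Voiceless: /tʃ/ (postalveolar), /ʈʂ/ (retroflex).
Voiced: /dz/ (alveolar), /dʒ/ (postalveolar), /dʑ/ (alveolo-palatal).
Gaps, from front to back: alveolar lacks voiceless (/ts/); retroflex lacks voiced (/ɖʐ/); alveolo-palatal lacks voiceless (/tɕ/).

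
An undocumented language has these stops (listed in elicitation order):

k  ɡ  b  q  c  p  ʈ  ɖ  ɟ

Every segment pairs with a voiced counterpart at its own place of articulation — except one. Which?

/q/

Bilabial: /p/ ~ /b/
Retroflex: /ʈ/ ~ /ɖ/
Palatal: /c/ ~ /ɟ/
Velar: /k/ ~ /ɡ/
Uvular: only /q/ (voiceless); no voiced partner.
So /q/ is the unpaired segment.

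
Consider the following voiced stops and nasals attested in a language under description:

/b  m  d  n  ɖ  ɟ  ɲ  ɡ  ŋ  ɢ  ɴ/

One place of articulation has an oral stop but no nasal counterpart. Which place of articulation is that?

retroflex

bilabial: oral stop /b/, nasal /m/.
alveolar: oral stop /d/, nasal /n/.
retroflex: oral stop /ɖ/, nasal —.
palatal: oral stop /ɟ/, nasal /ɲ/.
velar: oral stop /ɡ/, nasal /ŋ/.
uvular: oral stop /ɢ/, nasal /ɴ/.
Every place of articulation has a nasal member except retroflex, where /ɳ/ would be expected.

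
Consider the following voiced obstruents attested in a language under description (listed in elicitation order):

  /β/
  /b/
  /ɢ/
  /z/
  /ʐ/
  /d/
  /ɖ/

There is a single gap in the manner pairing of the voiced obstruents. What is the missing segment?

place of articulation  stop      fricative
bilabial          b         β       
alveolar          d         z       
retroflex         ɖ         ʐ       
uvular            ɢ         —       
The uvular row has no fricative member, so the gap is the uvular fricative /ʁ/.

/ʁ/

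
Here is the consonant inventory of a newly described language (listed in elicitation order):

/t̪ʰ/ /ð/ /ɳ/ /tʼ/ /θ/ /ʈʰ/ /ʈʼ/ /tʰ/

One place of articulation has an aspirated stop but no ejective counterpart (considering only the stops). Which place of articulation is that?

dental: aspirated /t̪ʰ/, ejective —.
alveolar: aspirated /tʰ/, ejective /tʼ/.
retroflex: aspirated /ʈʰ/, ejective /ʈʼ/.
Every place of articulation has an ejective member except dental, where /t̪ʼ/ would be expected.

dental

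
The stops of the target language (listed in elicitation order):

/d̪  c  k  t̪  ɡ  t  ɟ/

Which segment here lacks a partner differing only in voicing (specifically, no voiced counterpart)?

/t/

Dental: /t̪/ ~ /d̪/
Palatal: /c/ ~ /ɟ/
Velar: /k/ ~ /ɡ/
Alveolar: only /t/ (voiceless); no voiced partner.
So /t/ is the unpaired segment.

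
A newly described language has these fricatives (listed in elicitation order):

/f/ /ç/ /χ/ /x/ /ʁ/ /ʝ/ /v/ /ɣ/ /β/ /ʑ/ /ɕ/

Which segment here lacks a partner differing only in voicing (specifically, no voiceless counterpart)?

Labiodental: /f/ ~ /v/
Alveolo-palatal: /ɕ/ ~ /ʑ/
Palatal: /ç/ ~ /ʝ/
Velar: /x/ ~ /ɣ/
Uvular: /χ/ ~ /ʁ/
Bilabial: only /β/ (voiced); no voiceless partner.
So /β/ is the unpaired segment.

/β/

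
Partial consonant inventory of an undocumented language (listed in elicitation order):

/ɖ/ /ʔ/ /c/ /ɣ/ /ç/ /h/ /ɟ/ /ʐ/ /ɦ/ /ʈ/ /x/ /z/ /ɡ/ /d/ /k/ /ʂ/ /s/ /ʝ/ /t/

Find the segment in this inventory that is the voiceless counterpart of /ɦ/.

/h/

/ɦ/ is a voiced glottal fricative.
The voiceless counterpart is a voiceless glottal fricative — in this inventory, /h/.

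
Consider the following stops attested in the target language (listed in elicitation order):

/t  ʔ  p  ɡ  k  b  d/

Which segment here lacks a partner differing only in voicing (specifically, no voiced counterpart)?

Bilabial: /p/ ~ /b/
Alveolar: /t/ ~ /d/
Velar: /k/ ~ /ɡ/
Glottal: only /ʔ/ (voiceless); no voiced partner.
So /ʔ/ is the unpaired segment.

/ʔ/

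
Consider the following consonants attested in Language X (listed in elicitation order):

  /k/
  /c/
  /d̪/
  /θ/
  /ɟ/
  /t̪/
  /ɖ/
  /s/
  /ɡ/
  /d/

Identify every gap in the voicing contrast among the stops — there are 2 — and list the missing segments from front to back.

/t/, /ʈ/

dental: voiceless /t̪/, voiced /d̪/.
alveolar: voiceless —, voiced /d/.
retroflex: voiceless —, voiced /ɖ/.
palatal: voiceless /c/, voiced /ɟ/.
velar: voiceless /k/, voiced /ɡ/.
Gaps, from front to back: alveolar lacks voiceless (/t/); retroflex lacks voiceless (/ʈ/).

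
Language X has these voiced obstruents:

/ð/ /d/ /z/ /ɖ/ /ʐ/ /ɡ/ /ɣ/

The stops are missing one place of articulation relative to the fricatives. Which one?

Stop: /d/ (alveolar), /ɖ/ (retroflex), /ɡ/ (velar).
Fricative: /ð/ (dental), /z/ (alveolar), /ʐ/ (retroflex), /ɣ/ (velar).
Every place of articulation has a stop member except dental, where /d̪/ would be expected.

dental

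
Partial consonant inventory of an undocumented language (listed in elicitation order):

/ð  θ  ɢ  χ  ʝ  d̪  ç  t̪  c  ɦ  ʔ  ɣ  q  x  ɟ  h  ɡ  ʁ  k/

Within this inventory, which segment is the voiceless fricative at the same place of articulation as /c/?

/ç/

/c/ is a voiceless palatal stop.
The voiceless fricative at the same place is a voiceless palatal fricative — in this inventory, /ç/.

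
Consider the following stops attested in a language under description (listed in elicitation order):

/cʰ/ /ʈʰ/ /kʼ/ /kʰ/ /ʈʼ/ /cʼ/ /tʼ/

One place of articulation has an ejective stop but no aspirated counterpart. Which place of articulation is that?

alveolar

Aspirated: /ʈʰ/ (retroflex), /cʰ/ (palatal), /kʰ/ (velar).
Ejective: /tʼ/ (alveolar), /ʈʼ/ (retroflex), /cʼ/ (palatal), /kʼ/ (velar).
Every place of articulation has an aspirated member except alveolar, where /tʰ/ would be expected.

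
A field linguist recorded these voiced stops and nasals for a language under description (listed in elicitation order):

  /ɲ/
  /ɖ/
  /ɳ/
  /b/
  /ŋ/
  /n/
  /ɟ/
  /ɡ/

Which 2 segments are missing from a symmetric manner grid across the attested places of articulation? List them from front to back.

bilabial: oral stop /b/, nasal —.
alveolar: oral stop —, nasal /n/.
retroflex: oral stop /ɖ/, nasal /ɳ/.
palatal: oral stop /ɟ/, nasal /ɲ/.
velar: oral stop /ɡ/, nasal /ŋ/.
Gaps, from front to back: bilabial lacks nasal (/m/); alveolar lacks oral stop (/d/).

/m/, /d/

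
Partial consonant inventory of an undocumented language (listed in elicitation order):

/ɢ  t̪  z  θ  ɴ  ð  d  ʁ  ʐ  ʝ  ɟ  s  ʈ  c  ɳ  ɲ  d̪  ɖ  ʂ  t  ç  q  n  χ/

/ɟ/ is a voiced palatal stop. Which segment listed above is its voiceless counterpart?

/c/

The voiceless counterpart is a voiceless palatal stop — in this inventory, /c/.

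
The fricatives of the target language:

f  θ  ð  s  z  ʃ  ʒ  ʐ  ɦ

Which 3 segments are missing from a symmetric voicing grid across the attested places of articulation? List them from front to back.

/v/, /ʂ/, /h/

place of articulation  voiceless  voiced  
labiodental       f         —       
dental            θ         ð       
alveolar          s         z       
postalveolar      ʃ         ʒ       
retroflex         —         ʐ       
glottal           —         ɦ       
Gaps, from front to back: labiodental lacks voiced (/v/); retroflex lacks voiceless (/ʂ/); glottal lacks voiceless (/h/).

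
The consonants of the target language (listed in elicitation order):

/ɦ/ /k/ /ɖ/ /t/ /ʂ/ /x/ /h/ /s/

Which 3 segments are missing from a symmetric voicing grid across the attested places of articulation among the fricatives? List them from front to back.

/z/, /ʐ/, /ɣ/

alveolar: voiceless /s/, voiced —.
retroflex: voiceless /ʂ/, voiced —.
velar: voiceless /x/, voiced —.
glottal: voiceless /h/, voiced /ɦ/.
Gaps, from front to back: alveolar lacks voiced (/z/); retroflex lacks voiced (/ʐ/); velar lacks voiced (/ɣ/).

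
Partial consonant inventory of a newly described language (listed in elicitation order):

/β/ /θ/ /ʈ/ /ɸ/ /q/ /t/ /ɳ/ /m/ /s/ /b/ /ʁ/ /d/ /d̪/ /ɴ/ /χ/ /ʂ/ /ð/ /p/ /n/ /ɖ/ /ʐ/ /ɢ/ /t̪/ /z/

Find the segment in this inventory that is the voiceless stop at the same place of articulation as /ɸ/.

/ɸ/ is a voiceless bilabial fricative.
The voiceless stop at the same place is a voiceless bilabial stop — in this inventory, /p/.

/p/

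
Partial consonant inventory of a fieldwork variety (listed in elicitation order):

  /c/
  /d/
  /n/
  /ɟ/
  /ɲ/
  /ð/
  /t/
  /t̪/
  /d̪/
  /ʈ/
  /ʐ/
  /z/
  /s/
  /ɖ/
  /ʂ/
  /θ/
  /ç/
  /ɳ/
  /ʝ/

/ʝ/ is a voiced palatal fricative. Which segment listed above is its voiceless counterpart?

The voiceless counterpart is a voiceless palatal fricative — in this inventory, /ç/.

/ç/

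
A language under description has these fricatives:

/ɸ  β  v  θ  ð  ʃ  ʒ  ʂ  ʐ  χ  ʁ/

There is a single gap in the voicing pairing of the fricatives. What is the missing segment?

/f/

place of articulation  voiceless  voiced  
bilabial          ɸ         β       
labiodental       —         v       
dental            θ         ð       
postalveolar      ʃ         ʒ       
retroflex         ʂ         ʐ       
uvular            χ         ʁ       
The labiodental row has no voiceless member, so the gap is the voiceless labiodental fricative /f/.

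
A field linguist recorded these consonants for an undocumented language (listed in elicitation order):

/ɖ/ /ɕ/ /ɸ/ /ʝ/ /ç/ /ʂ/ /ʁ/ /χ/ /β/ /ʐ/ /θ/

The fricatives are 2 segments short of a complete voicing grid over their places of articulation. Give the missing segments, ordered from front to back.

Voiceless: /ɸ/ (bilabial), /θ/ (dental), /ʂ/ (retroflex), /ɕ/ (alveolo-palatal), /ç/ (palatal), /χ/ (uvular).
Voiced: /β/ (bilabial), /ʐ/ (retroflex), /ʝ/ (palatal), /ʁ/ (uvular).
Gaps, from front to back: dental lacks voiced (/ð/); alveolo-palatal lacks voiced (/ʑ/).

/ð/, /ʑ/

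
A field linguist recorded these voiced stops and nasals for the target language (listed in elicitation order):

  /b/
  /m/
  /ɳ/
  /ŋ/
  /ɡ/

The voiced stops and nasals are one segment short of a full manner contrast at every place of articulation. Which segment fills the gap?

/ɖ/

Oral stop: /b/ (bilabial), /ɡ/ (velar).
Nasal: /m/ (bilabial), /ɳ/ (retroflex), /ŋ/ (velar).
The retroflex row has no oral stop member, so the gap is the retroflex oral stop /ɖ/.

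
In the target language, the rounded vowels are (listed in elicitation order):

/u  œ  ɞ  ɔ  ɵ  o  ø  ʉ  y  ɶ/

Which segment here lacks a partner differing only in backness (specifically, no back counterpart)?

/ɶ/

High: /y/ ~ /ʉ/ ~ /u/
High-mid: /ø/ ~ /ɵ/ ~ /o/
Low-mid: /œ/ ~ /ɞ/ ~ /ɔ/
Low: only /ɶ/ (front); no back partner.
So /ɶ/ is the unpaired segment.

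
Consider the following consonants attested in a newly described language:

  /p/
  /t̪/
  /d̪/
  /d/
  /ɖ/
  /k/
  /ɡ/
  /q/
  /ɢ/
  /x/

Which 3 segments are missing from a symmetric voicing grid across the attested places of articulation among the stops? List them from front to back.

place of articulation  voiceless  voiced  
bilabial          p         —       
dental            t̪        d̪      
alveolar          —         d       
retroflex         —         ɖ       
velar             k         ɡ       
uvular            q         ɢ       
Gaps, from front to back: bilabial lacks voiced (/b/); alveolar lacks voiceless (/t/); retroflex lacks voiceless (/ʈ/).

/b/, /t/, /ʈ/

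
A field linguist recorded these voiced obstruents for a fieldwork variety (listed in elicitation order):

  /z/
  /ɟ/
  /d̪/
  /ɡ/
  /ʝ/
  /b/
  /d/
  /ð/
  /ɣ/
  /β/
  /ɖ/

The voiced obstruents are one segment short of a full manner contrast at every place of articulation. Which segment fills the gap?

bilabial: stop /b/, fricative /β/.
dental: stop /d̪/, fricative /ð/.
alveolar: stop /d/, fricative /z/.
retroflex: stop /ɖ/, fricative —.
palatal: stop /ɟ/, fricative /ʝ/.
velar: stop /ɡ/, fricative /ɣ/.
The retroflex row has no fricative member, so the gap is the retroflex fricative /ʐ/.

/ʐ/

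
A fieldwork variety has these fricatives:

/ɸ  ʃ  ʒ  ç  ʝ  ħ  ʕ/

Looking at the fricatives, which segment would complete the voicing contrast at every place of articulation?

Voiceless: /ɸ/ (bilabial), /ʃ/ (postalveolar), /ç/ (palatal), /ħ/ (pharyngeal).
Voiced: /ʒ/ (postalveolar), /ʝ/ (palatal), /ʕ/ (pharyngeal).
The bilabial row has no voiced member, so the gap is the voiced bilabial fricative /β/.

/β/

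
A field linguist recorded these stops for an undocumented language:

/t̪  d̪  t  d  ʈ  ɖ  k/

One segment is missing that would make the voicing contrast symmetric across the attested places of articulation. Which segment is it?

/ɡ/

dental: voiceless /t̪/, voiced /d̪/.
alveolar: voiceless /t/, voiced /d/.
retroflex: voiceless /ʈ/, voiced /ɖ/.
velar: voiceless /k/, voiced —.
The velar row has no voiced member, so the gap is the voiced velar stop /ɡ/.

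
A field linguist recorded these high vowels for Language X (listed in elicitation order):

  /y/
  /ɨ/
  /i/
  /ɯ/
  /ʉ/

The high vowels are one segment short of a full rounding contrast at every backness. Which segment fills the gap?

/u/

backness          unrounded  rounded 
front             i         y       
central           ɨ         ʉ       
back              ɯ         —       
The back row has no rounded member, so the gap is the back rounded vowel /u/.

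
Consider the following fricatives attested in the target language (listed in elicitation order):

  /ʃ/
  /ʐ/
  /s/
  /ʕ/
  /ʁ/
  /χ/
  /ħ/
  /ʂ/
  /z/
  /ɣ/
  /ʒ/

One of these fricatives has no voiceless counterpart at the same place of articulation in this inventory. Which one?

/ɣ/

Alveolar: /s/ ~ /z/
Postalveolar: /ʃ/ ~ /ʒ/
Retroflex: /ʂ/ ~ /ʐ/
Uvular: /χ/ ~ /ʁ/
Pharyngeal: /ħ/ ~ /ʕ/
Velar: only /ɣ/ (voiced); no voiceless partner.
So /ɣ/ is the unpaired segment.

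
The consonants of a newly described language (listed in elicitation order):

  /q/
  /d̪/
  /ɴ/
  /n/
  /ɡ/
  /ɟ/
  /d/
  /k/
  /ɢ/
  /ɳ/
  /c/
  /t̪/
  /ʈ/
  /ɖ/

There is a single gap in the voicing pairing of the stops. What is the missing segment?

/t/

place of articulation  voiceless  voiced  
dental            t̪        d̪      
alveolar          —         d       
retroflex         ʈ         ɖ       
palatal           c         ɟ       
velar             k         ɡ       
uvular            q         ɢ       
The alveolar row has no voiceless member, so the gap is the voiceless alveolar stop /t/.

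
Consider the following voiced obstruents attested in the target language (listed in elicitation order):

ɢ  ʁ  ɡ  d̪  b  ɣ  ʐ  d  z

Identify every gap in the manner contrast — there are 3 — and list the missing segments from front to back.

Stop: /b/ (bilabial), /d̪/ (dental), /d/ (alveolar), /ɡ/ (velar), /ɢ/ (uvular).
Fricative: /z/ (alveolar), /ʐ/ (retroflex), /ɣ/ (velar), /ʁ/ (uvular).
Gaps, from front to back: bilabial lacks fricative (/β/); dental lacks fricative (/ð/); retroflex lacks stop (/ɖ/).

/β/, /ð/, /ɖ/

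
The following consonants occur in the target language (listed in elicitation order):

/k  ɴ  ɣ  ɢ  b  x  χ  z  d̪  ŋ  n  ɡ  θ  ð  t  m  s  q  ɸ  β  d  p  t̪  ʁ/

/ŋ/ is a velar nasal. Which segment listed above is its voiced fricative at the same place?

The voiced fricative at the same place is a voiced velar fricative — in this inventory, /ɣ/.

/ɣ/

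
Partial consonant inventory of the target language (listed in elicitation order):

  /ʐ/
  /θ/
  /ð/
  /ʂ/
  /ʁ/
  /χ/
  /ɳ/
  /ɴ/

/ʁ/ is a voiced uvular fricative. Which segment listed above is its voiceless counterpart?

/χ/

The voiceless counterpart is a voiceless uvular fricative — in this inventory, /χ/.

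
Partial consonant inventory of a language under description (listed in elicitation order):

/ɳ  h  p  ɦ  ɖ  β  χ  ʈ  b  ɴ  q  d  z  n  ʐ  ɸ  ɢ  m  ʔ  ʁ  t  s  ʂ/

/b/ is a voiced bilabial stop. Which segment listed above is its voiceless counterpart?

/p/

The voiceless counterpart is a voiceless bilabial stop — in this inventory, /p/.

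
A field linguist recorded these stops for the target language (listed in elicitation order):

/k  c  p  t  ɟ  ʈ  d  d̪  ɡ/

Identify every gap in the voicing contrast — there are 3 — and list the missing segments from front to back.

/b/, /t̪/, /ɖ/

bilabial: voiceless /p/, voiced —.
dental: voiceless —, voiced /d̪/.
alveolar: voiceless /t/, voiced /d/.
retroflex: voiceless /ʈ/, voiced —.
palatal: voiceless /c/, voiced /ɟ/.
velar: voiceless /k/, voiced /ɡ/.
Gaps, from front to back: bilabial lacks voiced (/b/); dental lacks voiceless (/t̪/); retroflex lacks voiced (/ɖ/).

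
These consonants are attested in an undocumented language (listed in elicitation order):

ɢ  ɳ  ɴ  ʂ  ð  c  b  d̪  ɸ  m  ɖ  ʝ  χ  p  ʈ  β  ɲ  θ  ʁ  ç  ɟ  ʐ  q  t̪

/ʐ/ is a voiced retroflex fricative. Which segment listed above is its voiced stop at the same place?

The voiced stop at the same place is a voiced retroflex stop — in this inventory, /ɖ/.

/ɖ/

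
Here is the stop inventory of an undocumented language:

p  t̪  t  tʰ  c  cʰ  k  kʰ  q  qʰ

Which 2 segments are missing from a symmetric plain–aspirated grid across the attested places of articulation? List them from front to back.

/pʰ/, /t̪ʰ/

Plain: /p/ (bilabial), /t̪/ (dental), /t/ (alveolar), /c/ (palatal), /k/ (velar), /q/ (uvular).
Aspirated: /tʰ/ (alveolar), /cʰ/ (palatal), /kʰ/ (velar), /qʰ/ (uvular).
Gaps, from front to back: bilabial lacks aspirated (/pʰ/); dental lacks aspirated (/t̪ʰ/).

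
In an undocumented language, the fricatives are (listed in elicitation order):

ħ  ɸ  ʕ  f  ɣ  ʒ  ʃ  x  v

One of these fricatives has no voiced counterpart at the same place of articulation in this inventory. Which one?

Labiodental: /f/ ~ /v/
Postalveolar: /ʃ/ ~ /ʒ/
Velar: /x/ ~ /ɣ/
Pharyngeal: /ħ/ ~ /ʕ/
Bilabial: only /ɸ/ (voiceless); no voiced partner.
So /ɸ/ is the unpaired segment.

/ɸ/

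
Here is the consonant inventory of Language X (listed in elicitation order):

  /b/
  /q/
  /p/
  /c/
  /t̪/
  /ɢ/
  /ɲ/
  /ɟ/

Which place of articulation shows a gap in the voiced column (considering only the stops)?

bilabial: voiceless /p/, voiced /b/.
dental: voiceless /t̪/, voiced —.
palatal: voiceless /c/, voiced /ɟ/.
uvular: voiceless /q/, voiced /ɢ/.
Every place of articulation has a voiced member except dental, where /d̪/ would be expected.

dental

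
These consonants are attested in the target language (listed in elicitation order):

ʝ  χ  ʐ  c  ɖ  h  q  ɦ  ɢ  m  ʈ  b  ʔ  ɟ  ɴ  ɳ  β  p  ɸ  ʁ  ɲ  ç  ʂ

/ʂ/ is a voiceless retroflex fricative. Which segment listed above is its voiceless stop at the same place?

The voiceless stop at the same place is a voiceless retroflex stop — in this inventory, /ʈ/.

/ʈ/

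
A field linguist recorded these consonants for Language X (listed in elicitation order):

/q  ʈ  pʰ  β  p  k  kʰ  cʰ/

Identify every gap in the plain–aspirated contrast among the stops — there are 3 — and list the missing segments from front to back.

bilabial: plain /p/, aspirated /pʰ/.
retroflex: plain /ʈ/, aspirated —.
palatal: plain —, aspirated /cʰ/.
velar: plain /k/, aspirated /kʰ/.
uvular: plain /q/, aspirated —.
Gaps, from front to back: retroflex lacks aspirated (/ʈʰ/); palatal lacks plain (/c/); uvular lacks aspirated (/qʰ/).

/ʈʰ/, /c/, /qʰ/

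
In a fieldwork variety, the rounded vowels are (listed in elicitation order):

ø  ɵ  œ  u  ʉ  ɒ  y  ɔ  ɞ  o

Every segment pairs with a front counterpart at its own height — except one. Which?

High: /y/ ~ /ʉ/ ~ /u/
High-mid: /ø/ ~ /ɵ/ ~ /o/
Low-mid: /œ/ ~ /ɞ/ ~ /ɔ/
Low: only /ɒ/ (back); no front partner.
So /ɒ/ is the unpaired segment.

/ɒ/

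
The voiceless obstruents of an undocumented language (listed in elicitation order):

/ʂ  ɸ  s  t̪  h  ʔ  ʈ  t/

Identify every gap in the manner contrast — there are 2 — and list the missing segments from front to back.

/p/, /θ/

Stop: /t̪/ (dental), /t/ (alveolar), /ʈ/ (retroflex), /ʔ/ (glottal).
Fricative: /ɸ/ (bilabial), /s/ (alveolar), /ʂ/ (retroflex), /h/ (glottal).
Gaps, from front to back: bilabial lacks stop (/p/); dental lacks fricative (/θ/).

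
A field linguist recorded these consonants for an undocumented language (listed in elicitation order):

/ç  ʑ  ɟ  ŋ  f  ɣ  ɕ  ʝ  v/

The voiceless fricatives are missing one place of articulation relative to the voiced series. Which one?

Voiceless: /f/ (labiodental), /ɕ/ (alveolo-palatal), /ç/ (palatal).
Voiced: /v/ (labiodental), /ʑ/ (alveolo-palatal), /ʝ/ (palatal), /ɣ/ (velar).
Every place of articulation has a voiceless member except velar, where /x/ would be expected.

velar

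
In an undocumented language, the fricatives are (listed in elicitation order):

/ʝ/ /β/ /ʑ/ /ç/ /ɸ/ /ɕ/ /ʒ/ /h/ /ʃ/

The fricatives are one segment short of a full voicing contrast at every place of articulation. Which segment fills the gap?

/ɦ/

Voiceless: /ɸ/ (bilabial), /ʃ/ (postalveolar), /ɕ/ (alveolo-palatal), /ç/ (palatal), /h/ (glottal).
Voiced: /β/ (bilabial), /ʒ/ (postalveolar), /ʑ/ (alveolo-palatal), /ʝ/ (palatal).
The glottal row has no voiced member, so the gap is the voiced glottal fricative /ɦ/.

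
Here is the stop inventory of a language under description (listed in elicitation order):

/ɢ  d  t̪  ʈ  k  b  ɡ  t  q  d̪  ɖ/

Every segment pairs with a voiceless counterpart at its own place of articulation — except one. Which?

Dental: /t̪/ ~ /d̪/
Alveolar: /t/ ~ /d/
Retroflex: /ʈ/ ~ /ɖ/
Velar: /k/ ~ /ɡ/
Uvular: /q/ ~ /ɢ/
Bilabial: only /b/ (voiced); no voiceless partner.
So /b/ is the unpaired segment.

/b/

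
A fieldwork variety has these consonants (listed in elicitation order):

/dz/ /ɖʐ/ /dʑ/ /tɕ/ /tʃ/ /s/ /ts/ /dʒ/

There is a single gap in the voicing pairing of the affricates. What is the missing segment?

Voiceless: /ts/ (alveolar), /tʃ/ (postalveolar), /tɕ/ (alveolo-palatal).
Voiced: /dz/ (alveolar), /dʒ/ (postalveolar), /ɖʐ/ (retroflex), /dʑ/ (alveolo-palatal).
The retroflex row has no voiceless member, so the gap is the voiceless retroflex affricate /ʈʂ/.

/ʈʂ/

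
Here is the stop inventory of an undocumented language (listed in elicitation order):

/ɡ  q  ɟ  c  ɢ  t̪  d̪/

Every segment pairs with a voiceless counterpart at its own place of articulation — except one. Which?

Dental: /t̪/ ~ /d̪/
Palatal: /c/ ~ /ɟ/
Uvular: /q/ ~ /ɢ/
Velar: only /ɡ/ (voiced); no voiceless partner.
So /ɡ/ is the unpaired segment.

/ɡ/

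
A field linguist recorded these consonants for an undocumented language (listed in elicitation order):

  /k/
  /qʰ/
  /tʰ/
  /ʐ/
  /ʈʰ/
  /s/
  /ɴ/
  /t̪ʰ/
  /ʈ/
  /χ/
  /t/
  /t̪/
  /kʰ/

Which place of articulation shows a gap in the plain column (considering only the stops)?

place of articulation  plain     aspirated
dental            t̪        t̪ʰ     
alveolar          t         tʰ      
retroflex         ʈ         ʈʰ      
velar             k         kʰ      
uvular            —         qʰ      
Every place of articulation has a plain member except uvular, where /q/ would be expected.

uvular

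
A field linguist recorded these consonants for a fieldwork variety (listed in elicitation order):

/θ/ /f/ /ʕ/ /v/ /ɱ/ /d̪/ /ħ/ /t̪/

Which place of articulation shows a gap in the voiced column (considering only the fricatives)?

dental

Voiceless: /f/ (labiodental), /θ/ (dental), /ħ/ (pharyngeal).
Voiced: /v/ (labiodental), /ʕ/ (pharyngeal).
Every place of articulation has a voiced member except dental, where /ð/ would be expected.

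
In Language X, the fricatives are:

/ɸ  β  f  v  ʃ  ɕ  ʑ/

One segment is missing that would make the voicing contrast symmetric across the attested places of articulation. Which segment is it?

/ʒ/

place of articulation  voiceless  voiced  
bilabial          ɸ         β       
labiodental       f         v       
postalveolar      ʃ         —       
alveolo-palatal   ɕ         ʑ       
The postalveolar row has no voiced member, so the gap is the voiced postalveolar fricative /ʒ/.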